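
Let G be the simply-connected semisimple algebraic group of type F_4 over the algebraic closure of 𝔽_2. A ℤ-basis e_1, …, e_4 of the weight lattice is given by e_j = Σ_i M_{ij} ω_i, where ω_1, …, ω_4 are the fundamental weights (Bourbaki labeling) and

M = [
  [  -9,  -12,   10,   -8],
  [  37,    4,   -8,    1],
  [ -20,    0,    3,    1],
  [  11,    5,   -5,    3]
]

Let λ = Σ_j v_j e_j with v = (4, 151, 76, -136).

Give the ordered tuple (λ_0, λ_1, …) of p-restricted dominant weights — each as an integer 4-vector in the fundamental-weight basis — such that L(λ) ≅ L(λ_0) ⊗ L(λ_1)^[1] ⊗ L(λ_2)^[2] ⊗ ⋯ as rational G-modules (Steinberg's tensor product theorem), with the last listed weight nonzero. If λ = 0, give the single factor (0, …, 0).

((0, 0, 0, 1), (0, 0, 0, 1), (0, 0, 1, 0), (0, 1, 1, 1))

In the fundamental-weight basis, λ has coordinates c = M·v (v = (4, 151, 76, -136)):
  c_1 = (-9)·(4) + (-12)·(151) + (10)·(76) + (-8)·(-136) = 0
  c_2 = (37)·(4) + (4)·(151) + (-8)·(76) + (1)·(-136) = 8
  c_3 = (-20)·(4) + (0)·(151) + (3)·(76) + (1)·(-136) = 12
  c_4 = (11)·(4) + (5)·(151) + (-5)·(76) + (3)·(-136) = 11
Expand coordinatewise in base 2:
  c_1 = 0
  c_2 = 8 = 0·2^0 + 0·2^1 + 0·2^2 + 1·2^3
  c_3 = 12 = 0·2^0 + 0·2^1 + 1·2^2 + 1·2^3
  c_4 = 11 = 1·2^0 + 1·2^1 + 0·2^2 + 1·2^3
Factor λ_0 = (0, 0, 0, 1)
Factor λ_1 = (0, 0, 0, 1)
Factor λ_2 = (0, 0, 1, 0)
Factor λ_3 = (0, 1, 1, 1)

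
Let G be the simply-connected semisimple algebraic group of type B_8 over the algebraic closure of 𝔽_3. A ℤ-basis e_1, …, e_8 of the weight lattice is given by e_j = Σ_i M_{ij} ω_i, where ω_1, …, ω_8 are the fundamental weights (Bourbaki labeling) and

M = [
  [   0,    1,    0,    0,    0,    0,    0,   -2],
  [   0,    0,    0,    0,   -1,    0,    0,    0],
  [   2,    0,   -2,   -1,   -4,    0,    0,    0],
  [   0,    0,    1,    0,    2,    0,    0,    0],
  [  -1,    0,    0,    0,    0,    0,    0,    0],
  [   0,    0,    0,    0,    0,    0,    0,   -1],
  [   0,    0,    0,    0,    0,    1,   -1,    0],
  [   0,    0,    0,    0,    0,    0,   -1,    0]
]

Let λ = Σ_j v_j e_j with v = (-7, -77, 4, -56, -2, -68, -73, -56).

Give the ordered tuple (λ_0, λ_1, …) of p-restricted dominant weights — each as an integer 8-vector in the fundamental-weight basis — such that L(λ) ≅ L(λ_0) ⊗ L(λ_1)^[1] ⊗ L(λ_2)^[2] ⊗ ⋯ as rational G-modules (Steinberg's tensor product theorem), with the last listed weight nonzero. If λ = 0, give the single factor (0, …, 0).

((2, 2, 0, 0, 1, 2, 2, 1), (2, 0, 2, 0, 2, 0, 1, 0), (0, 0, 1, 0, 0, 0, 0, 2), (1, 0, 1, 0, 0, 2, 0, 2))

Compute c_i = Σ_j M_{ij} v_j with v = (-7, -77, 4, -56, -2, -68, -73, -56):
  c_1 = (0)·(-7) + (1)·(-77) + 0·4 + (0)·(-56) + (0)·(-2) + (0)·(-68) + (0)·(-73) + (-2)·(-56) = 35
  c_2 = (0)·(-7) + (0)·(-77) + 0·4 + (0)·(-56) + (-1)·(-2) + (0)·(-68) + (0)·(-73) + (0)·(-56) = 2
  c_3 = (2)·(-7) + (0)·(-77) + (-2)·(4) + (-1)·(-56) + (-4)·(-2) + (0)·(-68) + (0)·(-73) + (0)·(-56) = 42
  c_4 = (0)·(-7) + (0)·(-77) + 1·4 + (0)·(-56) + (2)·(-2) + (0)·(-68) + (0)·(-73) + (0)·(-56) = 0
  c_5 = (-1)·(-7) + (0)·(-77) + 0·4 + (0)·(-56) + (0)·(-2) + (0)·(-68) + (0)·(-73) + (0)·(-56) = 7
  c_6 = (0)·(-7) + (0)·(-77) + 0·4 + (0)·(-56) + (0)·(-2) + (0)·(-68) + (0)·(-73) + (-1)·(-56) = 56
  c_7 = (0)·(-7) + (0)·(-77) + 0·4 + (0)·(-56) + (0)·(-2) + (1)·(-68) + (-1)·(-73) + (0)·(-56) = 5
  c_8 = (0)·(-7) + (0)·(-77) + 0·4 + (0)·(-56) + (0)·(-2) + (0)·(-68) + (-1)·(-73) + (0)·(-56) = 73
Writing each c_i in base p = 3:
  c_1 = 35 = 2·3^0 + 2·3^1 + 0·3^2 + 1·3^3
  c_2 = 2 = 2·3^0
  c_3 = 42 = 0·3^0 + 2·3^1 + 1·3^2 + 1·3^3
  c_4 = 0
  c_5 = 7 = 1·3^0 + 2·3^1
  c_6 = 56 = 2·3^0 + 0·3^1 + 0·3^2 + 2·3^3
  c_7 = 5 = 2·3^0 + 1·3^1
  c_8 = 73 = 1·3^0 + 0·3^1 + 2·3^2 + 2·3^3
λ_0 = (2, 2, 0, 0, 1, 2, 2, 1)
λ_1 = (2, 0, 2, 0, 2, 0, 1, 0)
λ_2 = (0, 0, 1, 0, 0, 0, 0, 2)
λ_3 = (1, 0, 1, 0, 0, 2, 0, 2)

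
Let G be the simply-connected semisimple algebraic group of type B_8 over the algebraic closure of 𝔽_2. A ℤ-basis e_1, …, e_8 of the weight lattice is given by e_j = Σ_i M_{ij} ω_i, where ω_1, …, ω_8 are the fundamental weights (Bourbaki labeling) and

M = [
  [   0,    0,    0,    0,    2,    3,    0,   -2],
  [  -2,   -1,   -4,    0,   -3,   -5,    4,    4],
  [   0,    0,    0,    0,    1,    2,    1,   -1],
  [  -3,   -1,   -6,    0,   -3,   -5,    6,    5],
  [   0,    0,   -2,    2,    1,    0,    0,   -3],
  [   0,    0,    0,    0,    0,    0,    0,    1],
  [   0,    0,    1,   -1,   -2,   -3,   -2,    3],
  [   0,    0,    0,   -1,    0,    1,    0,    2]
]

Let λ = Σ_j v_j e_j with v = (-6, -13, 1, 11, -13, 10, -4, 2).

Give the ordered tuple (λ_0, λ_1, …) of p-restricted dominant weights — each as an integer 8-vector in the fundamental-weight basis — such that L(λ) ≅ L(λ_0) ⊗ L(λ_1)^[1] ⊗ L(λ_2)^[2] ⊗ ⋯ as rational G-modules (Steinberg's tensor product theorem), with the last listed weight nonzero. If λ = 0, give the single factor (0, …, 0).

In the fundamental-weight basis, λ has coordinates c = M·v (v = (-6, -13, 1, 11, -13, 10, -4, 2)):
  c_1 = 0*-6 + 0*-13 + 0*1 + 0*11 + 2*-13 + 3*10 + 0*-4 + -2*2 = 0
  c_2 = -2*-6 + -1*-13 + -4*1 + 0*11 + -3*-13 + -5*10 + 4*-4 + 4*2 = 2
  c_3 = 0*-6 + 0*-13 + 0*1 + 0*11 + 1*-13 + 2*10 + 1*-4 + -1*2 = 1
  c_4 = -3*-6 + -1*-13 + -6*1 + 0*11 + -3*-13 + -5*10 + 6*-4 + 5*2 = 0
  c_5 = 0*-6 + 0*-13 + -2*1 + 2*11 + 1*-13 + 0*10 + 0*-4 + -3*2 = 1
  c_6 = 0*-6 + 0*-13 + 0*1 + 0*11 + 0*-13 + 0*10 + 0*-4 + 1*2 = 2
  c_7 = 0*-6 + 0*-13 + 1*1 + -1*11 + -2*-13 + -3*10 + -2*-4 + 3*2 = 0
  c_8 = 0*-6 + 0*-13 + 0*1 + -1*11 + 0*-13 + 1*10 + 0*-4 + 2*2 = 3
Base-2 expansion of each c_i:
  c_1 = 0
  c_2 = 2 = 0·2^0 + 1·2^1
  c_3 = 1 = 1·2^0
  c_4 = 0
  c_5 = 1 = 1·2^0
  c_6 = 2 = 0·2^0 + 1·2^1
  c_7 = 0
  c_8 = 3 = 1·2^0 + 1·2^1
λ_0 = (0, 0, 1, 0, 1, 0, 0, 1)
λ_1 = (0, 1, 0, 0, 0, 1, 0, 1)

((0, 0, 1, 0, 1, 0, 0, 1), (0, 1, 0, 0, 0, 1, 0, 1))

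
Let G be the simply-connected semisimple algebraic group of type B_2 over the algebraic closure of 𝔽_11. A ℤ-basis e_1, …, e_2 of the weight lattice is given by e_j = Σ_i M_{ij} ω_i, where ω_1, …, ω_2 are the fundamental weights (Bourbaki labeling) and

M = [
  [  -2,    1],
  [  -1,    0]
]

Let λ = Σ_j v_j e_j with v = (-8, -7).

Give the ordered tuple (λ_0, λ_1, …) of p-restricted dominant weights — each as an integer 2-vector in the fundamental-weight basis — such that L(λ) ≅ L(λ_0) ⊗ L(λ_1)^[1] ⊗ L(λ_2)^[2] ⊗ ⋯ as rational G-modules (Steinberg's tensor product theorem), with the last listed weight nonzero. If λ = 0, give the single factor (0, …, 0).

ω-coordinates c = M·v, v = (-8, -7):
  c_1 = (-2)·(-8) + (1)·(-7) = 9
  c_2 = (-1)·(-8) + (0)·(-7) = 8
Writing each c_i in base p = 11:
  c_1 = 9 = 9·11^0
  c_2 = 8 = 8·11^0
Factor λ_0 = (9, 8)

((9, 8),)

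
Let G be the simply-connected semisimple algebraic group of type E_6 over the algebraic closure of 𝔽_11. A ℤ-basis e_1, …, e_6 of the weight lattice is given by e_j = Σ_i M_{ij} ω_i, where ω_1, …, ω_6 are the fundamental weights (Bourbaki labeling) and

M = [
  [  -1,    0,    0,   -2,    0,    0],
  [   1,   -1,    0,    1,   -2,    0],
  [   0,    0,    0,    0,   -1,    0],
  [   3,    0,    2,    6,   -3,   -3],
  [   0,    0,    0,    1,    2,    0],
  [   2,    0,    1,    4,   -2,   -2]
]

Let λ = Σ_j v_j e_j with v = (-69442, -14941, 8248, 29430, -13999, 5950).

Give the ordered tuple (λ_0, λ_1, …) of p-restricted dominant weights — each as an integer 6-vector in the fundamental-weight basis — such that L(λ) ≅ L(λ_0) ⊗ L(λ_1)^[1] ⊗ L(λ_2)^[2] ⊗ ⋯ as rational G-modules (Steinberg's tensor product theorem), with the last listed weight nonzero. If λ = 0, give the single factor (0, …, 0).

((0, 1, 7, 9, 2, 3), (5, 2, 7, 5, 9, 3), (10, 2, 5, 7, 0, 4), (7, 2, 10, 6, 1, 2))

In the fundamental-weight basis, λ has coordinates c = M·v (v = (-69442, -14941, 8248, 29430, -13999, 5950)):
  c_1 = (-1)·(-69442) + (0)·(-14941) + 0·8248 + (-2)·(29430) + (0)·(-13999) + 0·5950 = 10582
  c_2 = (1)·(-69442) + (-1)·(-14941) + 0·8248 + 1·29430 + (-2)·(-13999) + 0·5950 = 2927
  c_3 = (0)·(-69442) + (0)·(-14941) + 0·8248 + 0·29430 + (-1)·(-13999) + 0·5950 = 13999
  c_4 = (3)·(-69442) + (0)·(-14941) + 2·8248 + 6·29430 + (-3)·(-13999) + (-3)·(5950) = 8897
  c_5 = (0)·(-69442) + (0)·(-14941) + 0·8248 + 1·29430 + (2)·(-13999) + 0·5950 = 1432
  c_6 = (2)·(-69442) + (0)·(-14941) + 1·8248 + 4·29430 + (-2)·(-13999) + (-2)·(5950) = 3182
Expand coordinatewise in base 11:
  c_1 = 10582 = 0·11^0 + 5·11^1 + 10·11^2 + 7·11^3
  c_2 = 2927 = 1·11^0 + 2·11^1 + 2·11^2 + 2·11^3
  c_3 = 13999 = 7·11^0 + 7·11^1 + 5·11^2 + 10·11^3
  c_4 = 8897 = 9·11^0 + 5·11^1 + 7·11^2 + 6·11^3
  c_5 = 1432 = 2·11^0 + 9·11^1 + 0·11^2 + 1·11^3
  c_6 = 3182 = 3·11^0 + 3·11^1 + 4·11^2 + 2·11^3
p-restricted factor λ_0 = (0, 1, 7, 9, 2, 3)
p-restricted factor λ_1 = (5, 2, 7, 5, 9, 3)
p-restricted factor λ_2 = (10, 2, 5, 7, 0, 4)
p-restricted factor λ_3 = (7, 2, 10, 6, 1, 2)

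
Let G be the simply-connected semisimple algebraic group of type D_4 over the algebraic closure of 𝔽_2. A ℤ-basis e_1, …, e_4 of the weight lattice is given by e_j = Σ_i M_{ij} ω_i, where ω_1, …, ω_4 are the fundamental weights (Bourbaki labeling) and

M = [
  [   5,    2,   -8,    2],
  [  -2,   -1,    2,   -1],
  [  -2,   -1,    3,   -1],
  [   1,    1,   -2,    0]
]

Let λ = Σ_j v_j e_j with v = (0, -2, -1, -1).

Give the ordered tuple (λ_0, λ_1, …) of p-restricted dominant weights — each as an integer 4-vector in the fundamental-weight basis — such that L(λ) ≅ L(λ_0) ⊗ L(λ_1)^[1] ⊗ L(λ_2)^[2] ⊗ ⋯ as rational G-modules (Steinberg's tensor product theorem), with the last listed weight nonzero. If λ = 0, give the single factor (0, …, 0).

Compute c_i = Σ_j M_{ij} v_j with v = (0, -2, -1, -1):
  c_1 = 5·0 + (2)·(-2) + (-8)·(-1) + (2)·(-1) = 2
  c_2 = (-2)·(0) + (-1)·(-2) + (2)·(-1) + (-1)·(-1) = 1
  c_3 = (-2)·(0) + (-1)·(-2) + (3)·(-1) + (-1)·(-1) = 0
  c_4 = 1·0 + (1)·(-2) + (-2)·(-1) + (0)·(-1) = 0
Base-2 expansion of each c_i:
  c_1 = 2 = 0·2^0 + 1·2^1
  c_2 = 1 = 1·2^0
  c_3 = 0
  c_4 = 0
p-restricted factor λ_0 = (0, 1, 0, 0)
p-restricted factor λ_1 = (1, 0, 0, 0)

((0, 1, 0, 0), (1, 0, 0, 0))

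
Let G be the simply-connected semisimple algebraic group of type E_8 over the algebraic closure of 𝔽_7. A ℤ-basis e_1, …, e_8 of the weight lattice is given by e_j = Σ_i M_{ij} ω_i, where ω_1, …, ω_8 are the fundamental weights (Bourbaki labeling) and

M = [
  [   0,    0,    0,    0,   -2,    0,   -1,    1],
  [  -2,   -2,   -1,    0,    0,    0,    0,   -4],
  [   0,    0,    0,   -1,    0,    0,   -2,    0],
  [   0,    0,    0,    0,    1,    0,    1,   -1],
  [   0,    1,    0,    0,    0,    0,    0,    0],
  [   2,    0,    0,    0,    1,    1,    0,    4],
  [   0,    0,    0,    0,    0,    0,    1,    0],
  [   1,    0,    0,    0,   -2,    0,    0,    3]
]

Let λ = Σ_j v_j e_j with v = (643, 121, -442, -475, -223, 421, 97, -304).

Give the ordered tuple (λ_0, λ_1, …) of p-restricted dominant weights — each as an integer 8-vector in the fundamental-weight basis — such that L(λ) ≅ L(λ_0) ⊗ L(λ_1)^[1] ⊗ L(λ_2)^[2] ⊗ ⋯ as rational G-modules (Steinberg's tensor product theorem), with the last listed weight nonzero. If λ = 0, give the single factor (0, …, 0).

In the fundamental-weight basis, λ has coordinates c = M·v (v = (643, 121, -442, -475, -223, 421, 97, -304)):
  c_1 = 0*643 + 0*121 + 0*-442 + 0*-475 + -2*-223 + 0*421 + -1*97 + 1*-304 = 45
  c_2 = -2*643 + -2*121 + -1*-442 + 0*-475 + 0*-223 + 0*421 + 0*97 + -4*-304 = 130
  c_3 = 0*643 + 0*121 + 0*-442 + -1*-475 + 0*-223 + 0*421 + -2*97 + 0*-304 = 281
  c_4 = 0*643 + 0*121 + 0*-442 + 0*-475 + 1*-223 + 0*421 + 1*97 + -1*-304 = 178
  c_5 = 0*643 + 1*121 + 0*-442 + 0*-475 + 0*-223 + 0*421 + 0*97 + 0*-304 = 121
  c_6 = 2*643 + 0*121 + 0*-442 + 0*-475 + 1*-223 + 1*421 + 0*97 + 4*-304 = 268
  c_7 = 0*643 + 0*121 + 0*-442 + 0*-475 + 0*-223 + 0*421 + 1*97 + 0*-304 = 97
  c_8 = 1*643 + 0*121 + 0*-442 + 0*-475 + -2*-223 + 0*421 + 0*97 + 3*-304 = 177
Base-7 expansion of each c_i:
  c_1 = 45 = 3·7^0 + 6·7^1
  c_2 = 130 = 4·7^0 + 4·7^1 + 2·7^2
  c_3 = 281 = 1·7^0 + 5·7^1 + 5·7^2
  c_4 = 178 = 3·7^0 + 4·7^1 + 3·7^2
  c_5 = 121 = 2·7^0 + 3·7^1 + 2·7^2
  c_6 = 268 = 2·7^0 + 3·7^1 + 5·7^2
  c_7 = 97 = 6·7^0 + 6·7^1 + 1·7^2
  c_8 = 177 = 2·7^0 + 4·7^1 + 3·7^2
λ_0 = (3, 4, 1, 3, 2, 2, 6, 2)
λ_1 = (6, 4, 5, 4, 3, 3, 6, 4)
λ_2 = (0, 2, 5, 3, 2, 5, 1, 3)

((3, 4, 1, 3, 2, 2, 6, 2), (6, 4, 5, 4, 3, 3, 6, 4), (0, 2, 5, 3, 2, 5, 1, 3))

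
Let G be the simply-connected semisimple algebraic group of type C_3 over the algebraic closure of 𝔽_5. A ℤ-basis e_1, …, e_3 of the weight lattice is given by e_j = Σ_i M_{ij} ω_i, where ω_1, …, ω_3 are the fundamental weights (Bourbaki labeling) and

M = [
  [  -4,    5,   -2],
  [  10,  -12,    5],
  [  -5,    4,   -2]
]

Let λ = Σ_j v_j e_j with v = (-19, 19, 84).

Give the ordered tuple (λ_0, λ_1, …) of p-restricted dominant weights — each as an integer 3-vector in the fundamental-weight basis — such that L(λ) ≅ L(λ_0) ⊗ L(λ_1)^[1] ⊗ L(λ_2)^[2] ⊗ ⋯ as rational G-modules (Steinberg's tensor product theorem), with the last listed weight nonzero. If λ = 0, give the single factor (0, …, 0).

In the fundamental-weight basis, λ has coordinates c = M·v (v = (-19, 19, 84)):
  c_1 = (-4)·(-19) + 5·19 + (-2)·(84) = 3
  c_2 = (10)·(-19) + (-12)·(19) + 5·84 = 2
  c_3 = (-5)·(-19) + 4·19 + (-2)·(84) = 3
Writing each c_i in base p = 5:
  c_1 = 3 = 3·5^0
  c_2 = 2 = 2·5^0
  c_3 = 3 = 3·5^0
Factor λ_0 = (3, 2, 3)

((3, 2, 3),)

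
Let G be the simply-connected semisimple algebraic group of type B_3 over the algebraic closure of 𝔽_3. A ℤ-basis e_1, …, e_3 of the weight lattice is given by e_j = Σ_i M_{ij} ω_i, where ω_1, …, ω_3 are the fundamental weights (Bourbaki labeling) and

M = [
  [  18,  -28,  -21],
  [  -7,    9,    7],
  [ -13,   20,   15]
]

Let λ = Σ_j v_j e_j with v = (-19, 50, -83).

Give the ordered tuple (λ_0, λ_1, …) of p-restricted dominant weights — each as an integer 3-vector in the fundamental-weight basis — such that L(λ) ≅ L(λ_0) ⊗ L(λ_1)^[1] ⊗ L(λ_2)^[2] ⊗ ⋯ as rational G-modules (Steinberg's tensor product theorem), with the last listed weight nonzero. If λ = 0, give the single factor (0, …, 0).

((1, 2, 2),)

Change of basis e → ω: c = M·v where v = (-19, 50, -83):
  c_1 = (18)·(-19) + (-28)·(50) + (-21)·(-83) = 1
  c_2 = (-7)·(-19) + 9·50 + (7)·(-83) = 2
  c_3 = (-13)·(-19) + 20·50 + (15)·(-83) = 2
Base-3 expansion of each c_i:
  c_1 = 1 = 1·3^0
  c_2 = 2 = 2·3^0
  c_3 = 2 = 2·3^0
p-restricted factor λ_0 = (1, 2, 2)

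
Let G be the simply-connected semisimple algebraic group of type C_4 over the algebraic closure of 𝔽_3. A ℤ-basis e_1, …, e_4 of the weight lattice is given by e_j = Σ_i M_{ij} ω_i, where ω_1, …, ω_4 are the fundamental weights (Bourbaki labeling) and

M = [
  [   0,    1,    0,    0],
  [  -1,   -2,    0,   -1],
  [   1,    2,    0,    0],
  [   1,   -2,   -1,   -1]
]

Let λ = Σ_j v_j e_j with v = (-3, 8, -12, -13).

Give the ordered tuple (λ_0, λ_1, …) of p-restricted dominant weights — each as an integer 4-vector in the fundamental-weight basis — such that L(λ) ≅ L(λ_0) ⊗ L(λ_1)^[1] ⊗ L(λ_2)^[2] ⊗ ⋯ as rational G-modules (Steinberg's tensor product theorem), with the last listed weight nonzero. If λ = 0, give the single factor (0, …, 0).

Converting to the ω-basis (c_i = row i of M dotted with v = (-3, 8, -12, -13)):
  c_1 = (0)·(-3) + (1)·(8) + (0)·(-12) + (0)·(-13) = 8
  c_2 = (-1)·(-3) + (-2)·(8) + (0)·(-12) + (-1)·(-13) = 0
  c_3 = (1)·(-3) + (2)·(8) + (0)·(-12) + (0)·(-13) = 13
  c_4 = (1)·(-3) + (-2)·(8) + (-1)·(-12) + (-1)·(-13) = 6
p = 3; digits c_i = Σ_j d_{ij}·3^j, 0 ≤ d_{ij} < 3:
  c_1 = 8 = 2·3^0 + 2·3^1
  c_2 = 0
  c_3 = 13 = 1·3^0 + 1·3^1 + 1·3^2
  c_4 = 6 = 0·3^0 + 2·3^1
λ_0 = (2, 0, 1, 0)
λ_1 = (2, 0, 1, 2)
λ_2 = (0, 0, 1, 0)

((2, 0, 1, 0), (2, 0, 1, 2), (0, 0, 1, 0))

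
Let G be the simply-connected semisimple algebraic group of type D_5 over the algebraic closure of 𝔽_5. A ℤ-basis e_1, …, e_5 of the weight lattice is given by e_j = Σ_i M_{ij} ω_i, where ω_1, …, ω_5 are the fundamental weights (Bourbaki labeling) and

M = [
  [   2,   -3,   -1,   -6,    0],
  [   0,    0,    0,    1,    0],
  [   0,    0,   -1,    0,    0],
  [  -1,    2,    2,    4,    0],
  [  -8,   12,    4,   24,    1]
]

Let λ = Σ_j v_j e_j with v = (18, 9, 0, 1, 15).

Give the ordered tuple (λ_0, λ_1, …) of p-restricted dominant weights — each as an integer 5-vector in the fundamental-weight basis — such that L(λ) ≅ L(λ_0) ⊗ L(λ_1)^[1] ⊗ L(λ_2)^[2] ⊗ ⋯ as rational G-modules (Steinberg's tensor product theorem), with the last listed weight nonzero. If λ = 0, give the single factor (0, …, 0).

ω-coordinates c = M·v, v = (18, 9, 0, 1, 15):
  c_1 = 2*18 + -3*9 + -1*0 + -6*1 + 0*15 = 3
  c_2 = 0*18 + 0*9 + 0*0 + 1*1 + 0*15 = 1
  c_3 = 0*18 + 0*9 + -1*0 + 0*1 + 0*15 = 0
  c_4 = -1*18 + 2*9 + 2*0 + 4*1 + 0*15 = 4
  c_5 = -8*18 + 12*9 + 4*0 + 24*1 + 1*15 = 3
p = 5; digits c_i = Σ_j d_{ij}·5^j, 0 ≤ d_{ij} < 5:
  c_1 = 3 = 3·5^0
  c_2 = 1 = 1·5^0
  c_3 = 0
  c_4 = 4 = 4·5^0
  c_5 = 3 = 3·5^0
Factor λ_0 = (3, 1, 0, 4, 3)

((3, 1, 0, 4, 3),)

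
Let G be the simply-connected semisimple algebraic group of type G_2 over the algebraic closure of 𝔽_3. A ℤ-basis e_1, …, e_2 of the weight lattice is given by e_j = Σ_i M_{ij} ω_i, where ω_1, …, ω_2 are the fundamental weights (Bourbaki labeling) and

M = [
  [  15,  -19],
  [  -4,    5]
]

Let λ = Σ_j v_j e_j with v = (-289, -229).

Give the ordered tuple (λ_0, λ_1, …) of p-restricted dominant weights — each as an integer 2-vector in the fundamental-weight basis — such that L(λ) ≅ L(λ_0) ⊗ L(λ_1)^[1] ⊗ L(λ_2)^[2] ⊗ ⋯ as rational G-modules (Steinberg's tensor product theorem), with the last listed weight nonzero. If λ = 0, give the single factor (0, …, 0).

Converting to the ω-basis (c_i = row i of M dotted with v = (-289, -229)):
  c_1 = 15*-289 + -19*-229 = 16
  c_2 = -4*-289 + 5*-229 = 11
Base-3 expansion of each c_i:
  c_1 = 16 = 1·3^0 + 2·3^1 + 1·3^2
  c_2 = 11 = 2·3^0 + 0·3^1 + 1·3^2
Factor λ_0 = (1, 2)
Factor λ_1 = (2, 0)
Factor λ_2 = (1, 1)

((1, 2), (2, 0), (1, 1))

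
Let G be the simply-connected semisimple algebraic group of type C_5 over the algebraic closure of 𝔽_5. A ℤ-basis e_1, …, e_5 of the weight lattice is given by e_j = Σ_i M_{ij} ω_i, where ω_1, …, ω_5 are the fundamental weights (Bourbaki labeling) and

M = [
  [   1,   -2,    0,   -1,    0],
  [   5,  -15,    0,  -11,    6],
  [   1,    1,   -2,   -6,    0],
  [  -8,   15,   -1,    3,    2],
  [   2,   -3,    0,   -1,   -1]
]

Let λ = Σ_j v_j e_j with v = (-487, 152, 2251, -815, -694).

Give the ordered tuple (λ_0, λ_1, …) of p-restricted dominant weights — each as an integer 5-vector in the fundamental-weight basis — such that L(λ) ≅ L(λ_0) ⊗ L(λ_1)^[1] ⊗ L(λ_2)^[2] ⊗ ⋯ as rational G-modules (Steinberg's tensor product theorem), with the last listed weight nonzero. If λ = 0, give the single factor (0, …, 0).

Converting to the ω-basis (c_i = row i of M dotted with v = (-487, 152, 2251, -815, -694)):
  c_1 = 1*-487 + -2*152 + 0*2251 + -1*-815 + 0*-694 = 24
  c_2 = 5*-487 + -15*152 + 0*2251 + -11*-815 + 6*-694 = 86
  c_3 = 1*-487 + 1*152 + -2*2251 + -6*-815 + 0*-694 = 53
  c_4 = -8*-487 + 15*152 + -1*2251 + 3*-815 + 2*-694 = 92
  c_5 = 2*-487 + -3*152 + 0*2251 + -1*-815 + -1*-694 = 79
Expand coordinatewise in base 5:
  c_1 = 24 = 4·5^0 + 4·5^1
  c_2 = 86 = 1·5^0 + 2·5^1 + 3·5^2
  c_3 = 53 = 3·5^0 + 0·5^1 + 2·5^2
  c_4 = 92 = 2·5^0 + 3·5^1 + 3·5^2
  c_5 = 79 = 4·5^0 + 0·5^1 + 3·5^2
p-restricted factor λ_0 = (4, 1, 3, 2, 4)
p-restricted factor λ_1 = (4, 2, 0, 3, 0)
p-restricted factor λ_2 = (0, 3, 2, 3, 3)

((4, 1, 3, 2, 4), (4, 2, 0, 3, 0), (0, 3, 2, 3, 3))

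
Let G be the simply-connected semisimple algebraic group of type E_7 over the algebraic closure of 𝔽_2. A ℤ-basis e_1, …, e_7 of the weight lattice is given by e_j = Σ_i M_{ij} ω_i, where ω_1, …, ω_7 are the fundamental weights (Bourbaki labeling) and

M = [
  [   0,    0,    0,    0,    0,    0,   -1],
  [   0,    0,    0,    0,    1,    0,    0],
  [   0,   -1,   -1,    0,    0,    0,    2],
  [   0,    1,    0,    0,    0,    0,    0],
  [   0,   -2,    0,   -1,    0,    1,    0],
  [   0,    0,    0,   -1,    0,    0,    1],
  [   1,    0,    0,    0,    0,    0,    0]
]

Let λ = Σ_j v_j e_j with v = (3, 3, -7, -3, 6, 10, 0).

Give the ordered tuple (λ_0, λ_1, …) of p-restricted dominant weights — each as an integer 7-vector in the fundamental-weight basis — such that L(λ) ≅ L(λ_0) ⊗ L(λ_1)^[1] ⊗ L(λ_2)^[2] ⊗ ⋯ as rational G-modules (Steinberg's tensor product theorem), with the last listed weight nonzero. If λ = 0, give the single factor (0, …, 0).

((0, 0, 0, 1, 1, 1, 1), (0, 1, 0, 1, 1, 1, 1), (0, 1, 1, 0, 1, 0, 0))

ω-coordinates c = M·v, v = (3, 3, -7, -3, 6, 10, 0):
  c_1 = (0)·(3) + (0)·(3) + (0)·(-7) + (0)·(-3) + (0)·(6) + (0)·(10) + (-1)·(0) = 0
  c_2 = (0)·(3) + (0)·(3) + (0)·(-7) + (0)·(-3) + (1)·(6) + (0)·(10) + (0)·(0) = 6
  c_3 = (0)·(3) + (-1)·(3) + (-1)·(-7) + (0)·(-3) + (0)·(6) + (0)·(10) + (2)·(0) = 4
  c_4 = (0)·(3) + (1)·(3) + (0)·(-7) + (0)·(-3) + (0)·(6) + (0)·(10) + (0)·(0) = 3
  c_5 = (0)·(3) + (-2)·(3) + (0)·(-7) + (-1)·(-3) + (0)·(6) + (1)·(10) + (0)·(0) = 7
  c_6 = (0)·(3) + (0)·(3) + (0)·(-7) + (-1)·(-3) + (0)·(6) + (0)·(10) + (1)·(0) = 3
  c_7 = (1)·(3) + (0)·(3) + (0)·(-7) + (0)·(-3) + (0)·(6) + (0)·(10) + (0)·(0) = 3
Base-2 expansion of each c_i:
  c_1 = 0
  c_2 = 6 = 0·2^0 + 1·2^1 + 1·2^2
  c_3 = 4 = 0·2^0 + 0·2^1 + 1·2^2
  c_4 = 3 = 1·2^0 + 1·2^1
  c_5 = 7 = 1·2^0 + 1·2^1 + 1·2^2
  c_6 = 3 = 1·2^0 + 1·2^1
  c_7 = 3 = 1·2^0 + 1·2^1
Factor λ_0 = (0, 0, 0, 1, 1, 1, 1)
Factor λ_1 = (0, 1, 0, 1, 1, 1, 1)
Factor λ_2 = (0, 1, 1, 0, 1, 0, 0)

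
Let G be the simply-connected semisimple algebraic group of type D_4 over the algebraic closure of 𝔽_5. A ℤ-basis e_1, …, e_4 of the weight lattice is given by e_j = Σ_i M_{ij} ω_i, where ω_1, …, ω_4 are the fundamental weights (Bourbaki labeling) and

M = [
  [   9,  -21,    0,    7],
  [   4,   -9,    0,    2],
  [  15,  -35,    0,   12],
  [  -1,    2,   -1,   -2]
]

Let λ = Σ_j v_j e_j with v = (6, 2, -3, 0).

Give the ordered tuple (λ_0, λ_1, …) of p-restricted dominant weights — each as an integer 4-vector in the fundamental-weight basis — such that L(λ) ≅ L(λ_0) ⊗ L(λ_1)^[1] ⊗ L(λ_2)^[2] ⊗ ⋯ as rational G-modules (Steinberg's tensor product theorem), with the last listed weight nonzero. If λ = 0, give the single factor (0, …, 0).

Change of basis e → ω: c = M·v where v = (6, 2, -3, 0):
  c_1 = 9·6 + (-21)·(2) + (0)·(-3) + 7·0 = 12
  c_2 = 4·6 + (-9)·(2) + (0)·(-3) + 2·0 = 6
  c_3 = 15·6 + (-35)·(2) + (0)·(-3) + 12·0 = 20
  c_4 = (-1)·(6) + 2·2 + (-1)·(-3) + (-2)·(0) = 1
Writing each c_i in base p = 5:
  c_1 = 12 = 2·5^0 + 2·5^1
  c_2 = 6 = 1·5^0 + 1·5^1
  c_3 = 20 = 0·5^0 + 4·5^1
  c_4 = 1 = 1·5^0
λ_0 = (2, 1, 0, 1)
λ_1 = (2, 1, 4, 0)

((2, 1, 0, 1), (2, 1, 4, 0))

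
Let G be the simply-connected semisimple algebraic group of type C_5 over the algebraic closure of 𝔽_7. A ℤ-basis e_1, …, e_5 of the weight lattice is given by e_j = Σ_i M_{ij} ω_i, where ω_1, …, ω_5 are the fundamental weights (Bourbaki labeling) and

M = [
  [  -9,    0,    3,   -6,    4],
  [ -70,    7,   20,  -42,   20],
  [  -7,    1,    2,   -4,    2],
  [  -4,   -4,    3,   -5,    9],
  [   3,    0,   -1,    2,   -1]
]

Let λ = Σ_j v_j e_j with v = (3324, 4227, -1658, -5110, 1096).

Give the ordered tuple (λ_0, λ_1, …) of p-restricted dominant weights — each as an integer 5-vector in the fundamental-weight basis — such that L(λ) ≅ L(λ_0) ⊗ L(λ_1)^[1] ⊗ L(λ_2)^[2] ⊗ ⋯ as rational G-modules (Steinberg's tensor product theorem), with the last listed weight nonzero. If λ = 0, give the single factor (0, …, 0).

((0, 2, 2, 5, 6), (1, 6, 4, 5, 2), (3, 5, 5, 4, 6))

Change of basis e → ω: c = M·v where v = (3324, 4227, -1658, -5110, 1096):
  c_1 = -9*3324 + 0*4227 + 3*-1658 + -6*-5110 + 4*1096 = 154
  c_2 = -70*3324 + 7*4227 + 20*-1658 + -42*-5110 + 20*1096 = 289
  c_3 = -7*3324 + 1*4227 + 2*-1658 + -4*-5110 + 2*1096 = 275
  c_4 = -4*3324 + -4*4227 + 3*-1658 + -5*-5110 + 9*1096 = 236
  c_5 = 3*3324 + 0*4227 + -1*-1658 + 2*-5110 + -1*1096 = 314
Base-7 expansion of each c_i:
  c_1 = 154 = 0·7^0 + 1·7^1 + 3·7^2
  c_2 = 289 = 2·7^0 + 6·7^1 + 5·7^2
  c_3 = 275 = 2·7^0 + 4·7^1 + 5·7^2
  c_4 = 236 = 5·7^0 + 5·7^1 + 4·7^2
  c_5 = 314 = 6·7^0 + 2·7^1 + 6·7^2
λ_0 = (0, 2, 2, 5, 6)
λ_1 = (1, 6, 4, 5, 2)
λ_2 = (3, 5, 5, 4, 6)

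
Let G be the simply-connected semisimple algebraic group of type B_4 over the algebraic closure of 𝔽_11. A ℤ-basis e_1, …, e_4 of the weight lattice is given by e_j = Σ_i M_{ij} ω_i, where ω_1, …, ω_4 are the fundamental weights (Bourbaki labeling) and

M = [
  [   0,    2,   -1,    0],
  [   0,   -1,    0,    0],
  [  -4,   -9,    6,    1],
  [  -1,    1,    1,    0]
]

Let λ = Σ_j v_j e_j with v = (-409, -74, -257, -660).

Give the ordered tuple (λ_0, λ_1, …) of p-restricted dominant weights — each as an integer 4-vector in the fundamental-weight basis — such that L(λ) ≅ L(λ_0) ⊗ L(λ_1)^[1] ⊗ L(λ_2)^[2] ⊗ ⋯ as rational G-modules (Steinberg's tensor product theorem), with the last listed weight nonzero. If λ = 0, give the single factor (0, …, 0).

((10, 8, 1, 1), (9, 6, 9, 7))

ω-coordinates c = M·v, v = (-409, -74, -257, -660):
  c_1 = (0)·(-409) + (2)·(-74) + (-1)·(-257) + (0)·(-660) = 109
  c_2 = (0)·(-409) + (-1)·(-74) + (0)·(-257) + (0)·(-660) = 74
  c_3 = (-4)·(-409) + (-9)·(-74) + (6)·(-257) + (1)·(-660) = 100
  c_4 = (-1)·(-409) + (1)·(-74) + (1)·(-257) + (0)·(-660) = 78
Base-11 expansion of each c_i:
  c_1 = 109 = 10·11^0 + 9·11^1
  c_2 = 74 = 8·11^0 + 6·11^1
  c_3 = 100 = 1·11^0 + 9·11^1
  c_4 = 78 = 1·11^0 + 7·11^1
p-restricted factor λ_0 = (10, 8, 1, 1)
p-restricted factor λ_1 = (9, 6, 9, 7)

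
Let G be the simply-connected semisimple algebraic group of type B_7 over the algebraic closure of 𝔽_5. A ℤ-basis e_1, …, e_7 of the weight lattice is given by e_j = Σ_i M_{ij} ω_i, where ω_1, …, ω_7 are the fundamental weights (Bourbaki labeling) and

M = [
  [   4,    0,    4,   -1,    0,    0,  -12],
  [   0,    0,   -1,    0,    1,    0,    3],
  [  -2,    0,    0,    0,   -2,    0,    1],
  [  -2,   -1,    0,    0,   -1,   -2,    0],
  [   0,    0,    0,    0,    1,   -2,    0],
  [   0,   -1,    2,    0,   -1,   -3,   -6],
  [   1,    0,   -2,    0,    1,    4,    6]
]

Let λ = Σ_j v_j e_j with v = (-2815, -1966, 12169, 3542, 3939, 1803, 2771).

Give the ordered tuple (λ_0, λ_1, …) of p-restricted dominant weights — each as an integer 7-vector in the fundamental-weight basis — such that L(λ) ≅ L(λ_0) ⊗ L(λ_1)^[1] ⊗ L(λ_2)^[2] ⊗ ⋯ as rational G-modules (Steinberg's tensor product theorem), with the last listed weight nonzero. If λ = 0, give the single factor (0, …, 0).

Compute c_i = Σ_j M_{ij} v_j with v = (-2815, -1966, 12169, 3542, 3939, 1803, 2771):
  c_1 = (4)·(-2815) + (0)·(-1966) + (4)·(12169) + (-1)·(3542) + (0)·(3939) + (0)·(1803) + (-12)·(2771) = 622
  c_2 = (0)·(-2815) + (0)·(-1966) + (-1)·(12169) + (0)·(3542) + (1)·(3939) + (0)·(1803) + (3)·(2771) = 83
  c_3 = (-2)·(-2815) + (0)·(-1966) + (0)·(12169) + (0)·(3542) + (-2)·(3939) + (0)·(1803) + (1)·(2771) = 523
  c_4 = (-2)·(-2815) + (-1)·(-1966) + (0)·(12169) + (0)·(3542) + (-1)·(3939) + (-2)·(1803) + (0)·(2771) = 51
  c_5 = (0)·(-2815) + (0)·(-1966) + (0)·(12169) + (0)·(3542) + (1)·(3939) + (-2)·(1803) + (0)·(2771) = 333
  c_6 = (0)·(-2815) + (-1)·(-1966) + (2)·(12169) + (0)·(3542) + (-1)·(3939) + (-3)·(1803) + (-6)·(2771) = 330
  c_7 = (1)·(-2815) + (0)·(-1966) + (-2)·(12169) + (0)·(3542) + (1)·(3939) + (4)·(1803) + (6)·(2771) = 624
Expand coordinatewise in base 5:
  c_1 = 622 = 2·5^0 + 4·5^1 + 4·5^2 + 4·5^3
  c_2 = 83 = 3·5^0 + 1·5^1 + 3·5^2
  c_3 = 523 = 3·5^0 + 4·5^1 + 0·5^2 + 4·5^3
  c_4 = 51 = 1·5^0 + 0·5^1 + 2·5^2
  c_5 = 333 = 3·5^0 + 1·5^1 + 3·5^2 + 2·5^3
  c_6 = 330 = 0·5^0 + 1·5^1 + 3·5^2 + 2·5^3
  c_7 = 624 = 4·5^0 + 4·5^1 + 4·5^2 + 4·5^3
p-restricted factor λ_0 = (2, 3, 3, 1, 3, 0, 4)
p-restricted factor λ_1 = (4, 1, 4, 0, 1, 1, 4)
p-restricted factor λ_2 = (4, 3, 0, 2, 3, 3, 4)
p-restricted factor λ_3 = (4, 0, 4, 0, 2, 2, 4)

((2, 3, 3, 1, 3, 0, 4), (4, 1, 4, 0, 1, 1, 4), (4, 3, 0, 2, 3, 3, 4), (4, 0, 4, 0, 2, 2, 4))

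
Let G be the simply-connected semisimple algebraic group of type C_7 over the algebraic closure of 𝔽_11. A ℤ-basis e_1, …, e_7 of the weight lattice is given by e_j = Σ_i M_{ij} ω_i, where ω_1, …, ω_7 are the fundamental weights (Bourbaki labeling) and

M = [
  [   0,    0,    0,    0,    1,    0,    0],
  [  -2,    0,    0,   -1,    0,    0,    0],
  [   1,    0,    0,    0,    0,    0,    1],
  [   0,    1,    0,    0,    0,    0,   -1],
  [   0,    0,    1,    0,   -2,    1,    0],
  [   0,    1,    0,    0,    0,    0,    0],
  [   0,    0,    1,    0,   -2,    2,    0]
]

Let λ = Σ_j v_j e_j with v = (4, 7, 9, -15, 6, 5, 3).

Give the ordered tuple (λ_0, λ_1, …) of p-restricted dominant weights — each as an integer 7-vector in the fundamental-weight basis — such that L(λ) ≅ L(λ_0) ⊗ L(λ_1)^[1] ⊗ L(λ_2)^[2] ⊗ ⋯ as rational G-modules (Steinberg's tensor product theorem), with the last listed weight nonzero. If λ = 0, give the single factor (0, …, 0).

Converting to the ω-basis (c_i = row i of M dotted with v = (4, 7, 9, -15, 6, 5, 3)):
  c_1 = (0)·(4) + (0)·(7) + (0)·(9) + (0)·(-15) + (1)·(6) + (0)·(5) + (0)·(3) = 6
  c_2 = (-2)·(4) + (0)·(7) + (0)·(9) + (-1)·(-15) + (0)·(6) + (0)·(5) + (0)·(3) = 7
  c_3 = (1)·(4) + (0)·(7) + (0)·(9) + (0)·(-15) + (0)·(6) + (0)·(5) + (1)·(3) = 7
  c_4 = (0)·(4) + (1)·(7) + (0)·(9) + (0)·(-15) + (0)·(6) + (0)·(5) + (-1)·(3) = 4
  c_5 = (0)·(4) + (0)·(7) + (1)·(9) + (0)·(-15) + (-2)·(6) + (1)·(5) + (0)·(3) = 2
  c_6 = (0)·(4) + (1)·(7) + (0)·(9) + (0)·(-15) + (0)·(6) + (0)·(5) + (0)·(3) = 7
  c_7 = (0)·(4) + (0)·(7) + (1)·(9) + (0)·(-15) + (-2)·(6) + (2)·(5) + (0)·(3) = 7
Expand coordinatewise in base 11:
  c_1 = 6 = 6·11^0
  c_2 = 7 = 7·11^0
  c_3 = 7 = 7·11^0
  c_4 = 4 = 4·11^0
  c_5 = 2 = 2·11^0
  c_6 = 7 = 7·11^0
  c_7 = 7 = 7·11^0
Factor λ_0 = (6, 7, 7, 4, 2, 7, 7)

((6, 7, 7, 4, 2, 7, 7),)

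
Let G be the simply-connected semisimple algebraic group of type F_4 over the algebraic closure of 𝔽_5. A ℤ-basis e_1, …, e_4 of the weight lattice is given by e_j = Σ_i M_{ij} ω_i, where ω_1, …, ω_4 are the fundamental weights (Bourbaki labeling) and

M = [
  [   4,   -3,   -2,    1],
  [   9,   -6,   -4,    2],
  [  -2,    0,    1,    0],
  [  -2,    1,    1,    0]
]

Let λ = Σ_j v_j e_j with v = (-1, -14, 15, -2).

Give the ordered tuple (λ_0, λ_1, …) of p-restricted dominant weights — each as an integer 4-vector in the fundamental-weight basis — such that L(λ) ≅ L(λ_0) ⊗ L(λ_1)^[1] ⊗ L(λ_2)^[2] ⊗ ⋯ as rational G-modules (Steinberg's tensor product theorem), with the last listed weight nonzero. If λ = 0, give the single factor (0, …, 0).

Converting to the ω-basis (c_i = row i of M dotted with v = (-1, -14, 15, -2)):
  c_1 = (4)·(-1) + (-3)·(-14) + (-2)·(15) + (1)·(-2) = 6
  c_2 = (9)·(-1) + (-6)·(-14) + (-4)·(15) + (2)·(-2) = 11
  c_3 = (-2)·(-1) + (0)·(-14) + (1)·(15) + (0)·(-2) = 17
  c_4 = (-2)·(-1) + (1)·(-14) + (1)·(15) + (0)·(-2) = 3
Writing each c_i in base p = 5:
  c_1 = 6 = 1·5^0 + 1·5^1
  c_2 = 11 = 1·5^0 + 2·5^1
  c_3 = 17 = 2·5^0 + 3·5^1
  c_4 = 3 = 3·5^0
Factor λ_0 = (1, 1, 2, 3)
Factor λ_1 = (1, 2, 3, 0)

((1, 1, 2, 3), (1, 2, 3, 0))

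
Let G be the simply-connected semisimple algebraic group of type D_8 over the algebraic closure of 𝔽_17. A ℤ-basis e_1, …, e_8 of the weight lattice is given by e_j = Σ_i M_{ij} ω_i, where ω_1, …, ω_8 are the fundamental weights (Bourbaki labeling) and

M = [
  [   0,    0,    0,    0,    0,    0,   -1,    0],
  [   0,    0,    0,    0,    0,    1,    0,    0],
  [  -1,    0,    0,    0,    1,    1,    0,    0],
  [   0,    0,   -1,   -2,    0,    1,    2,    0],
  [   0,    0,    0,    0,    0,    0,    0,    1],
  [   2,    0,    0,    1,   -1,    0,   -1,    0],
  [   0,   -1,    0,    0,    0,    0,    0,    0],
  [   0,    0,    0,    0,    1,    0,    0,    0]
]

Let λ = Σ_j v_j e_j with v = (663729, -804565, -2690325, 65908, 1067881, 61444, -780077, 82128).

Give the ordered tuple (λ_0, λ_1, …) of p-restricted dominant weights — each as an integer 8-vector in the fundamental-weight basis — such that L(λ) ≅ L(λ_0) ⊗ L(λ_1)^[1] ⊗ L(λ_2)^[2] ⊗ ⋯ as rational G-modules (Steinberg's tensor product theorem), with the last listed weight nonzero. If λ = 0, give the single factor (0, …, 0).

((15, 6, 0, 2, 1, 1, 6, 9), (3, 10, 1, 2, 3, 8, 16, 1), (13, 8, 13, 12, 12, 0, 12, 6), (5, 12, 9, 11, 16, 4, 10, 13), (9, 0, 5, 12, 0, 13, 9, 12))

ω-coordinates c = M·v, v = (663729, -804565, -2690325, 65908, 1067881, 61444, -780077, 82128):
  c_1 = (0)·(663729) + (0)·(-804565) + (0)·(-2690325) + (0)·(65908) + (0)·(1067881) + (0)·(61444) + (-1)·(-780077) + (0)·(82128) = 780077
  c_2 = (0)·(663729) + (0)·(-804565) + (0)·(-2690325) + (0)·(65908) + (0)·(1067881) + (1)·(61444) + (0)·(-780077) + (0)·(82128) = 61444
  c_3 = (-1)·(663729) + (0)·(-804565) + (0)·(-2690325) + (0)·(65908) + (1)·(1067881) + (1)·(61444) + (0)·(-780077) + (0)·(82128) = 465596
  c_4 = (0)·(663729) + (0)·(-804565) + (-1)·(-2690325) + (-2)·(65908) + (0)·(1067881) + (1)·(61444) + (2)·(-780077) + (0)·(82128) = 1059799
  c_5 = (0)·(663729) + (0)·(-804565) + (0)·(-2690325) + (0)·(65908) + (0)·(1067881) + (0)·(61444) + (0)·(-780077) + (1)·(82128) = 82128
  c_6 = (2)·(663729) + (0)·(-804565) + (0)·(-2690325) + (1)·(65908) + (-1)·(1067881) + (0)·(61444) + (-1)·(-780077) + (0)·(82128) = 1105562
  c_7 = (0)·(663729) + (-1)·(-804565) + (0)·(-2690325) + (0)·(65908) + (0)·(1067881) + (0)·(61444) + (0)·(-780077) + (0)·(82128) = 804565
  c_8 = (0)·(663729) + (0)·(-804565) + (0)·(-2690325) + (0)·(65908) + (1)·(1067881) + (0)·(61444) + (0)·(-780077) + (0)·(82128) = 1067881
Expand coordinatewise in base 17:
  c_1 = 780077 = 15·17^0 + 3·17^1 + 13·17^2 + 5·17^3 + 9·17^4
  c_2 = 61444 = 6·17^0 + 10·17^1 + 8·17^2 + 12·17^3
  c_3 = 465596 = 0·17^0 + 1·17^1 + 13·17^2 + 9·17^3 + 5·17^4
  c_4 = 1059799 = 2·17^0 + 2·17^1 + 12·17^2 + 11·17^3 + 12·17^4
  c_5 = 82128 = 1·17^0 + 3·17^1 + 12·17^2 + 16·17^3
  c_6 = 1105562 = 1·17^0 + 8·17^1 + 0·17^2 + 4·17^3 + 13·17^4
  c_7 = 804565 = 6·17^0 + 16·17^1 + 12·17^2 + 10·17^3 + 9·17^4
  c_8 = 1067881 = 9·17^0 + 1·17^1 + 6·17^2 + 13·17^3 + 12·17^4
λ_0 = (15, 6, 0, 2, 1, 1, 6, 9)
λ_1 = (3, 10, 1, 2, 3, 8, 16, 1)
λ_2 = (13, 8, 13, 12, 12, 0, 12, 6)
λ_3 = (5, 12, 9, 11, 16, 4, 10, 13)
λ_4 = (9, 0, 5, 12, 0, 13, 9, 12)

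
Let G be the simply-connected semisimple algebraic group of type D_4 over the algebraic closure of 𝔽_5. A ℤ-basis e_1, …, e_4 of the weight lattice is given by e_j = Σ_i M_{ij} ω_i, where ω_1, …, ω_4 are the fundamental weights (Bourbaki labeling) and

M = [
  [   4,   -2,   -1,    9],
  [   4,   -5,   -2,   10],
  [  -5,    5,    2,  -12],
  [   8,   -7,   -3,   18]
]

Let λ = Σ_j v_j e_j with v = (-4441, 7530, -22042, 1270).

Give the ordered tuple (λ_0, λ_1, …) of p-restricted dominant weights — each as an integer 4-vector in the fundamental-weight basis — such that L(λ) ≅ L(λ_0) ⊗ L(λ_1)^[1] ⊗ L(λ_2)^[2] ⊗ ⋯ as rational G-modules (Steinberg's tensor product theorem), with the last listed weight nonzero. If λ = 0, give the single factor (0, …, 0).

Change of basis e → ω: c = M·v where v = (-4441, 7530, -22042, 1270):
  c_1 = (4)·(-4441) + (-2)·(7530) + (-1)·(-22042) + 9·1270 = 648
  c_2 = (4)·(-4441) + (-5)·(7530) + (-2)·(-22042) + 10·1270 = 1370
  c_3 = (-5)·(-4441) + 5·7530 + (2)·(-22042) + (-12)·(1270) = 531
  c_4 = (8)·(-4441) + (-7)·(7530) + (-3)·(-22042) + 18·1270 = 748
Writing each c_i in base p = 5:
  c_1 = 648 = 3·5^0 + 4·5^1 + 0·5^2 + 0·5^3 + 1·5^4
  c_2 = 1370 = 0·5^0 + 4·5^1 + 4·5^2 + 0·5^3 + 2·5^4
  c_3 = 531 = 1·5^0 + 1·5^1 + 1·5^2 + 4·5^3
  c_4 = 748 = 3·5^0 + 4·5^1 + 4·5^2 + 0·5^3 + 1·5^4
p-restricted factor λ_0 = (3, 0, 1, 3)
p-restricted factor λ_1 = (4, 4, 1, 4)
p-restricted factor λ_2 = (0, 4, 1, 4)
p-restricted factor λ_3 = (0, 0, 4, 0)
p-restricted factor λ_4 = (1, 2, 0, 1)

((3, 0, 1, 3), (4, 4, 1, 4), (0, 4, 1, 4), (0, 0, 4, 0), (1, 2, 0, 1))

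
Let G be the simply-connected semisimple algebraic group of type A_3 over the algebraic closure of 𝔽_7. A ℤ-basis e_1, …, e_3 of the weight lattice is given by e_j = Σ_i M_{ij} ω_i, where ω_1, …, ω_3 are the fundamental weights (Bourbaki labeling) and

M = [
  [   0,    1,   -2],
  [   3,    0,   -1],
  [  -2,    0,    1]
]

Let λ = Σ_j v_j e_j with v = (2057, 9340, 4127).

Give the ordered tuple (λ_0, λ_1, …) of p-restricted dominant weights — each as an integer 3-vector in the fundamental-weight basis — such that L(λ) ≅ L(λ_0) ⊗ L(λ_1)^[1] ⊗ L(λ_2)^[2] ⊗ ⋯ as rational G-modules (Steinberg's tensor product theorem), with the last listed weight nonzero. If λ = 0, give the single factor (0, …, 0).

Compute c_i = Σ_j M_{ij} v_j with v = (2057, 9340, 4127):
  c_1 = 0·2057 + 1·9340 + (-2)·(4127) = 1086
  c_2 = 3·2057 + 0·9340 + (-1)·(4127) = 2044
  c_3 = (-2)·(2057) + 0·9340 + 1·4127 = 13
Writing each c_i in base p = 7:
  c_1 = 1086 = 1·7^0 + 1·7^1 + 1·7^2 + 3·7^3
  c_2 = 2044 = 0·7^0 + 5·7^1 + 6·7^2 + 5·7^3
  c_3 = 13 = 6·7^0 + 1·7^1
p-restricted factor λ_0 = (1, 0, 6)
p-restricted factor λ_1 = (1, 5, 1)
p-restricted factor λ_2 = (1, 6, 0)
p-restricted factor λ_3 = (3, 5, 0)

((1, 0, 6), (1, 5, 1), (1, 6, 0), (3, 5, 0))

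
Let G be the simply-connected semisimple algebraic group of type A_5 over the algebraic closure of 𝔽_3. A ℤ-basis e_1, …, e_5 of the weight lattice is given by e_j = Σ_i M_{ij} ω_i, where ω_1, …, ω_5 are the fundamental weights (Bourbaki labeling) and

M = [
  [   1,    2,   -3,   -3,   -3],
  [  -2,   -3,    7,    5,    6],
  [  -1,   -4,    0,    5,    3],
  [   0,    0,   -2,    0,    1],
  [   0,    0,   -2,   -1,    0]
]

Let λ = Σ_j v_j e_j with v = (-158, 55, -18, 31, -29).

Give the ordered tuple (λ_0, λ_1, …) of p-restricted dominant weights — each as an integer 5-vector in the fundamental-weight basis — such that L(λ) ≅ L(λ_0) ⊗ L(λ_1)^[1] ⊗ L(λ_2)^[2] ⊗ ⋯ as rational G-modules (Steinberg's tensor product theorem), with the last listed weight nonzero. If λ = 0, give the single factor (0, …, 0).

Converting to the ω-basis (c_i = row i of M dotted with v = (-158, 55, -18, 31, -29)):
  c_1 = (1)·(-158) + (2)·(55) + (-3)·(-18) + (-3)·(31) + (-3)·(-29) = 0
  c_2 = (-2)·(-158) + (-3)·(55) + (7)·(-18) + (5)·(31) + (6)·(-29) = 6
  c_3 = (-1)·(-158) + (-4)·(55) + (0)·(-18) + (5)·(31) + (3)·(-29) = 6
  c_4 = (0)·(-158) + (0)·(55) + (-2)·(-18) + (0)·(31) + (1)·(-29) = 7
  c_5 = (0)·(-158) + (0)·(55) + (-2)·(-18) + (-1)·(31) + (0)·(-29) = 5
p = 3; digits c_i = Σ_j d_{ij}·3^j, 0 ≤ d_{ij} < 3:
  c_1 = 0
  c_2 = 6 = 0·3^0 + 2·3^1
  c_3 = 6 = 0·3^0 + 2·3^1
  c_4 = 7 = 1·3^0 + 2·3^1
  c_5 = 5 = 2·3^0 + 1·3^1
Factor λ_0 = (0, 0, 0, 1, 2)
Factor λ_1 = (0, 2, 2, 2, 1)

((0, 0, 0, 1, 2), (0, 2, 2, 2, 1))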